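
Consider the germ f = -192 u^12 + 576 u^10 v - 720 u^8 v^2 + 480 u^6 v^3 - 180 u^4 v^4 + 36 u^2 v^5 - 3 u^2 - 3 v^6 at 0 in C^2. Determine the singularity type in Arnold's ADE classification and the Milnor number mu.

The Hessian of f at 0 has rank 1. Corank 1: A-series; mu = 5 gives A_5.

Type A5, Milnor number mu = 5.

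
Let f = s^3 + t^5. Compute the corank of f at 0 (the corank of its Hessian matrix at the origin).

2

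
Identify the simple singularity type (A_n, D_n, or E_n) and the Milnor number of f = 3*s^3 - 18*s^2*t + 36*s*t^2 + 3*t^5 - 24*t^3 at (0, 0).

Type E_{8}, Milnor number mu = 8.

The Hessian of f at 0 is [[0, 0], [0, 0]] with rank 0, so corank 2. A Groebner basis of the Jacobian ideal J(f) in C{s,t} is {t^4, s^2 - 4*s*t + 4*t^2}; counting standard monomials gives mu = 8. Corank 2; j^3 = 3*(s - 2*t)^3 is a perfect cube, so E-series; the 5-jet and mu = 8 give E_8.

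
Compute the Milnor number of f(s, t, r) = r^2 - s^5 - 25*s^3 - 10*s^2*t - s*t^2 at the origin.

6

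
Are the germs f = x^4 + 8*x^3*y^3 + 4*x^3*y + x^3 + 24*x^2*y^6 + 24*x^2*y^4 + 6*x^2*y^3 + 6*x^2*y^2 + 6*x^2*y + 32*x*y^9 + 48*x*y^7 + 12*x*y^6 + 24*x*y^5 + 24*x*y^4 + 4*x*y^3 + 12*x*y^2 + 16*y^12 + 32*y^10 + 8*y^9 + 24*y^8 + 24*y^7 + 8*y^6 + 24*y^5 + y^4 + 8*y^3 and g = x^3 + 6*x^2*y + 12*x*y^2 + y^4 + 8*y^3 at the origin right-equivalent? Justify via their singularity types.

The Hessian of f at 0 is [[0, 0], [0, 0]] with rank 0, so corank 2. A Groebner basis of the Jacobian ideal J(f) in C{x,y} is {y^4, x*y^2 + 5*y^3/3, x^2 + 4*x*y + 4*y^2}; counting standard monomials gives mu = 6. Corank 2; j^3 = (x + 2*y)^3 is a perfect cube, so E-series; the 4-jet and mu = 6 give E_6. The Hessian of g at 0 is [[0, 0], [0, 0]] with rank 0, so corank 2. A Groebner basis of the Jacobian ideal J(g) in C{x,y} is {y^3, x^2 + 4*x*y + 4*y^2}; counting standard monomials gives mu = 6. Corank 2; j^3 = (x + 2*y)^3 is a perfect cube, so E-series; the 4-jet and mu = 6 give E_6. Both have type E_6, hence right-equivalent.

Yes.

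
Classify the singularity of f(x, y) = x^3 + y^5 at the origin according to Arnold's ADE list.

E_{8}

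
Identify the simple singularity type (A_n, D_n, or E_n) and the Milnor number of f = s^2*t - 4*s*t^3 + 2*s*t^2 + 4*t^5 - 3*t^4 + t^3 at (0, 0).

Type D5, Milnor number mu = 5.

The Hessian of f at 0 has rank 0. Corank 2; j^3 = t*(s + t)^2 has shape L^2 M (L != M), so D-series; mu = 5 gives D_5.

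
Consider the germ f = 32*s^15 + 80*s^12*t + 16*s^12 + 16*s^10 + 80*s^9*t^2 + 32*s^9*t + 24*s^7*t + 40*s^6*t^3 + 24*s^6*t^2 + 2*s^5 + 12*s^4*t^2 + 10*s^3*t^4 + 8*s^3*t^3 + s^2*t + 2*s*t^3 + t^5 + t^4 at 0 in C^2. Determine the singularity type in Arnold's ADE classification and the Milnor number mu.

The Hessian of f at 0 has rank 0. Corank 2; j^3 = s^2*t has shape L^2 M (L != M), so D-series; mu = 5 gives D_5.

Type D5, Milnor number mu = 5.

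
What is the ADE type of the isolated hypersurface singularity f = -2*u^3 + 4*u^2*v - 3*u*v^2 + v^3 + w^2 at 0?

D4

The Hessian of f at 0 is [[0, 0, 0], [0, 0, 0], [0, 0, 2]] with rank 1, so corank 2. A Groebner basis of the Jacobian ideal J(f) in C{u,v,w} is {v^3, u^2 - 3*v^2/2, u*v - 3*v^2/2, w}; counting standard monomials gives mu = 4. Corank 2; j^3 = -(u - v)*(2*u^2 - 2*u*v + v^2) splits into three distinct lines over C (the quadratic factor has nonzero discriminant), so D_4.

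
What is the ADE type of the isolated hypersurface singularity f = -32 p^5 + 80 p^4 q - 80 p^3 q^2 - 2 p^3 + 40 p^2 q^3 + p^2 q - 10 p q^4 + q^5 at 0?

D_{6}

The Hessian of f at 0 is [[0, 0], [0, 0]] with rank 0, so corank 2. A Groebner basis of the Jacobian ideal J(f) in C{p,q} is {p*q/10 + q^4, p*q^2, p^2 - p*q/2}; counting standard monomials gives mu = 6. Corank 2; j^3 = -p^2*(2*p - q) has shape L^2 M (L != M), so D-series; mu = 6 gives D_6.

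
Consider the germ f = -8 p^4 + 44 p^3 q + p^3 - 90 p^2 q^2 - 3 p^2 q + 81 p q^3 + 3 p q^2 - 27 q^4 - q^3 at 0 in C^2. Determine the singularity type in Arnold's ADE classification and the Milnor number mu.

Type E_{7}, Milnor number mu = 7.

The Hessian of f at 0 has rank 0. Corank 2; j^3 = (p - q)^3 is a perfect cube, so E-series; the 4-jet and mu = 7 give E_7.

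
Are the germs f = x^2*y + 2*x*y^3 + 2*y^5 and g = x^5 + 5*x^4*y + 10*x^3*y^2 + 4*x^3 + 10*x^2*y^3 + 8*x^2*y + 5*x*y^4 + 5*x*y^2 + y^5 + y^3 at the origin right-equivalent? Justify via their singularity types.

The Hessian of f at 0 has rank 0. Corank 2; j^3 = x^2*y has shape L^2 M (L != M), so D-series; mu = 6 gives D_6. The Hessian of g at 0 has rank 0. Corank 2; j^3 = (x + y)*(2*x + y)^2 has shape L^2 M (L != M), so D-series; mu = 6 gives D_6. Both have type D_6, hence right-equivalent.

Yes.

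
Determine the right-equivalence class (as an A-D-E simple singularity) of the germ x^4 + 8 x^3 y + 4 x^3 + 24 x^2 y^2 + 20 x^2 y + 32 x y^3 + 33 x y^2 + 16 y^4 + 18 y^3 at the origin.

D5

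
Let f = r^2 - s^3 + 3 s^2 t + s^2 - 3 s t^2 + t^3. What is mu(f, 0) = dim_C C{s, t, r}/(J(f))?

The Hessian of f at 0 has rank 2. Corank 1: A-series; mu = 2 gives A_2.

2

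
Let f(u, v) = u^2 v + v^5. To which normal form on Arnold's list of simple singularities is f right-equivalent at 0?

The Hessian of f at 0 has rank 0. Corank 2; j^3 = u^2*v has shape L^2 M (L != M), so D-series; mu = 6 gives D_6.

D6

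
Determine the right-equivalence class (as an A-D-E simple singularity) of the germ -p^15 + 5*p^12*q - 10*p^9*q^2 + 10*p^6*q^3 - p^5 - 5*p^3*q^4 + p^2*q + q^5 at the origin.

D_{6}

The Hessian of f at 0 is [[0, 0], [0, 0]] with rank 0, so corank 2. A Groebner basis of the Jacobian ideal J(f) in C{p,q} is {p^2/5 + q^4, p^3, p*q}; counting standard monomials gives mu = 6. Corank 2; j^3 = p^2*q has shape L^2 M (L != M), so D-series; mu = 6 gives D_6.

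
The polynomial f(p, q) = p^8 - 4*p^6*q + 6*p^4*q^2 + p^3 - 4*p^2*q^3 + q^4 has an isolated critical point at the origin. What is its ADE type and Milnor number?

Type E_6, Milnor number mu = 6.

The Hessian of f at 0 is [[0, 0], [0, 0]] with rank 0, so corank 2. A Groebner basis of the Jacobian ideal J(f) in C{p,q} is {q^3, p^2}; counting standard monomials gives mu = 6. Corank 2; j^3 = p^3 is a perfect cube, so E-series; the 4-jet and mu = 6 give E_6.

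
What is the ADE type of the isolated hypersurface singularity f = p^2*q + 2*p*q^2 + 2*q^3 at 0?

D4

The Hessian of f at 0 has rank 0. Corank 2; j^3 = q*(p^2 + 2*p*q + 2*q^2) splits into three distinct lines over C (the quadratic factor has nonzero discriminant), so D_4.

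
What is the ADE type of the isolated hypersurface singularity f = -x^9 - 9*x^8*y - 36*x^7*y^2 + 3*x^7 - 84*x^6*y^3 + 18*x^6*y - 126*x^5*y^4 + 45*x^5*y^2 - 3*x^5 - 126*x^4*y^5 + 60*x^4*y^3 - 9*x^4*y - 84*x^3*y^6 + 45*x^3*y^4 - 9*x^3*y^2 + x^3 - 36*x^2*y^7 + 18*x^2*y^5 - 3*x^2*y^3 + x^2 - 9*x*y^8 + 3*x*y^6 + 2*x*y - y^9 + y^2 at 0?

The Hessian of f at 0 has rank 1. Corank 1: A-series; mu = 2 gives A_2.

A2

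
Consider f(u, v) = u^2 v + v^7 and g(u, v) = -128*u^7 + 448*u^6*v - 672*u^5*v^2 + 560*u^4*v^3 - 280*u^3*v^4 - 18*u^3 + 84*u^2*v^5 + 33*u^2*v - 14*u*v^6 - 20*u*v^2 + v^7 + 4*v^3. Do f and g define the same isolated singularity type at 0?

Yes.

The Hessian of f at 0 has rank 0. Corank 2; j^3 = u^2*v has shape L^2 M (L != M), so D-series; mu = 8 gives D_8. The Hessian of g at 0 has rank 0. Corank 2; j^3 = -(2*u - v)*(3*u - 2*v)^2 has shape L^2 M (L != M), so D-series; mu = 8 gives D_8. Both have type D_8, hence right-equivalent.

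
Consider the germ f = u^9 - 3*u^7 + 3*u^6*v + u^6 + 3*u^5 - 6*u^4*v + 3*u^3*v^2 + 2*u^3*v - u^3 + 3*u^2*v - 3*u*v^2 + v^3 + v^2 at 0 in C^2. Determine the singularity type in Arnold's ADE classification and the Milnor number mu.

Type A_{2}, Milnor number mu = 2.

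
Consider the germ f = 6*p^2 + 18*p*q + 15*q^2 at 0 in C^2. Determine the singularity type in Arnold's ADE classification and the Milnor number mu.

The Hessian of f at 0 has rank 2. Corank 0: nondegenerate Morse point, so A_1.

Type A_{1}, Milnor number mu = 1.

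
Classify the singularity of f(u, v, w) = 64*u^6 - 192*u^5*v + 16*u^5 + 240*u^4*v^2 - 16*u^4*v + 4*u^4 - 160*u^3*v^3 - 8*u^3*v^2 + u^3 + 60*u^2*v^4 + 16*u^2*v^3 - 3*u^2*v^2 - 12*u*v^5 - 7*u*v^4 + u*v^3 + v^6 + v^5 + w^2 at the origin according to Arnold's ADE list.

E7

The Hessian of f at 0 has rank 1. Corank 2; j^3 = u^3 is a perfect cube, so E-series; the 4-jet and mu = 7 give E_7.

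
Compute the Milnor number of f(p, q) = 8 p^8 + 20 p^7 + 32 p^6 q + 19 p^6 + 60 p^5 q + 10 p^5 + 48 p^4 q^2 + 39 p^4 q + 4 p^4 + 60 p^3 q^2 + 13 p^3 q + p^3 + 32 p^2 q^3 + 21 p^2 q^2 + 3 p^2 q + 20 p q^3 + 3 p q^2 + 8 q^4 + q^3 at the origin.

The Hessian of f at 0 is [[0, 0], [0, 0]] with rank 0, so corank 2. A Groebner basis of the Jacobian ideal J(f) in C{p,q} is {p^2/3 + 2*p*q/3 + q^4 + q^3/9 + q^2/3, p^3 + q^3, p^2*q + p^2/9 + 2*p*q/9 - 26*q^3/27 + q^2/9, -p^2/9 + p*q^2 - 2*p*q/9 + 26*q^3/27 - q^2/9}; counting standard monomials gives mu = 7. Corank 2; j^3 = (p + q)^3 is a perfect cube, so E-series; the 4-jet and mu = 7 give E_7.

7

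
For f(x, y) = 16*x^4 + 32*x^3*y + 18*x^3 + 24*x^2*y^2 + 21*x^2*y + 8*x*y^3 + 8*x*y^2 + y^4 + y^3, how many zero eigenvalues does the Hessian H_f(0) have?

Hessian at 0 has rank 0.

2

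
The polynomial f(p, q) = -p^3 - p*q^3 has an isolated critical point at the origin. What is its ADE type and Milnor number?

The Hessian of f at 0 has rank 0. Corank 2; j^3 = -p^3 is a perfect cube, so E-series; the 4-jet and mu = 7 give E_7.

Type E_{7}, Milnor number mu = 7.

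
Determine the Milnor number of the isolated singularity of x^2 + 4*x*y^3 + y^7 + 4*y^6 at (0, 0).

The Hessian of f at 0 is [[2, 0], [0, 0]] with rank 1, so corank 1. A Groebner basis of the Jacobian ideal J(f) in C{x,y} is {x/2 + y^3, x^2}; counting standard monomials gives mu = 6. Corank 1: A-series; mu = 6 gives A_6.

6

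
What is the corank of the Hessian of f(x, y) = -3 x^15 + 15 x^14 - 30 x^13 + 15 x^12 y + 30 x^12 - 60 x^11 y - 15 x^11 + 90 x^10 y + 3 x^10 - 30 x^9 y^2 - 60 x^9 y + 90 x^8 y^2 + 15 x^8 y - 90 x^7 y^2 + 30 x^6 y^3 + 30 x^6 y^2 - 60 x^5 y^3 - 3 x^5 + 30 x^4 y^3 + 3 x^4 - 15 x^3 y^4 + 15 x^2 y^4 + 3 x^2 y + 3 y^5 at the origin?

2

Hessian at 0 has rank 0.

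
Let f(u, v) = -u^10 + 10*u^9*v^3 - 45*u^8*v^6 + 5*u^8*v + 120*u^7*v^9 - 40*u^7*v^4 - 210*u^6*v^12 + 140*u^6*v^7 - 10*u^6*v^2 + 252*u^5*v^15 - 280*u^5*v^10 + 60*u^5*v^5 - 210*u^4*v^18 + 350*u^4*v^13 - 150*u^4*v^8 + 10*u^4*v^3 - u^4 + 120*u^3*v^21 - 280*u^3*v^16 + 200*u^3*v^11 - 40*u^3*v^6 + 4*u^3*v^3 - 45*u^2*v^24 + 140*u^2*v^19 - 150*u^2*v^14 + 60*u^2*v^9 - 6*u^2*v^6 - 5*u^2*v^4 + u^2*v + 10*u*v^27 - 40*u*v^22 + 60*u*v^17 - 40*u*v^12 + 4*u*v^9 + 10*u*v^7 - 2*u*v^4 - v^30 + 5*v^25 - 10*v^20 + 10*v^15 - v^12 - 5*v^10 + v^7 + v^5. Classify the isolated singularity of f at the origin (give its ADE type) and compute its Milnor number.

The Hessian of f at 0 is [[0, 0], [0, 0]] with rank 0, so corank 2. A Groebner basis of the Jacobian ideal J(f) in C{u,v} is {-u*v + v^4, u*v^2, u^2 + 5*u*v}; counting standard monomials gives mu = 6. Corank 2; j^3 = u^2*v has shape L^2 M (L != M), so D-series; mu = 6 gives D_6.

Type D_{6}, Milnor number mu = 6.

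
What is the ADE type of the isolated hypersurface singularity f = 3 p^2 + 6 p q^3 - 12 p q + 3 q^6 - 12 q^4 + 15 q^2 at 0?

A_1

The Hessian of f at 0 has rank 2. Corank 0: nondegenerate Morse point, so A_1.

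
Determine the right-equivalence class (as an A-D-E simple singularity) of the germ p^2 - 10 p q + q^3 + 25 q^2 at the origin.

The Hessian of f at 0 is [[2, -10], [-10, 50]] with rank 1, so corank 1. A Groebner basis of the Jacobian ideal J(f) in C{p,q} is {q^2, p - 5*q}; counting standard monomials gives mu = 2. Corank 1: A-series; mu = 2 gives A_2.

A2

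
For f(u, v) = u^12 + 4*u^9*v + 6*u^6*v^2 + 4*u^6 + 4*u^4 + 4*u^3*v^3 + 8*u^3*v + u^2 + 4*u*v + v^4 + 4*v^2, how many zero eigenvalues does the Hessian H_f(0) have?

1

Hessian at 0 has rank 1.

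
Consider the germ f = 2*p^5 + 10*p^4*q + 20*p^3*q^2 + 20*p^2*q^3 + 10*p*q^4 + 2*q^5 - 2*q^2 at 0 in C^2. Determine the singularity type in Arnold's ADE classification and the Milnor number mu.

Type A_{4}, Milnor number mu = 4.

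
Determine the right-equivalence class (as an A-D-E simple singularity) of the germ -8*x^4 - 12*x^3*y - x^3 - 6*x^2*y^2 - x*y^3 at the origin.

The Hessian of f at 0 has rank 0. Corank 2; j^3 = -x^3 is a perfect cube, so E-series; the 4-jet and mu = 7 give E_7.

E7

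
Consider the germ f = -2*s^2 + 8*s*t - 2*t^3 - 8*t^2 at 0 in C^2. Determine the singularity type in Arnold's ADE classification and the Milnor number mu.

Type A_2, Milnor number mu = 2.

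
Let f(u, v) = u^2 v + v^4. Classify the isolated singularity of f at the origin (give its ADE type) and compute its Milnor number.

Type D_5, Milnor number mu = 5.

The Hessian of f at 0 is [[0, 0], [0, 0]] with rank 0, so corank 2. A Groebner basis of the Jacobian ideal J(f) in C{u,v} is {u^3, u^2/4 + v^3, u*v}; counting standard monomials gives mu = 5. Corank 2; j^3 = u^2*v has shape L^2 M (L != M), so D-series; mu = 5 gives D_5.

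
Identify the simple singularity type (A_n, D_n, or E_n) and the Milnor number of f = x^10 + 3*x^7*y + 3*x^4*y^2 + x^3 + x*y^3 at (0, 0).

The Hessian of f at 0 has rank 0. Corank 2; j^3 = x^3 is a perfect cube, so E-series; the 4-jet and mu = 7 give E_7.

Type E7, Milnor number mu = 7.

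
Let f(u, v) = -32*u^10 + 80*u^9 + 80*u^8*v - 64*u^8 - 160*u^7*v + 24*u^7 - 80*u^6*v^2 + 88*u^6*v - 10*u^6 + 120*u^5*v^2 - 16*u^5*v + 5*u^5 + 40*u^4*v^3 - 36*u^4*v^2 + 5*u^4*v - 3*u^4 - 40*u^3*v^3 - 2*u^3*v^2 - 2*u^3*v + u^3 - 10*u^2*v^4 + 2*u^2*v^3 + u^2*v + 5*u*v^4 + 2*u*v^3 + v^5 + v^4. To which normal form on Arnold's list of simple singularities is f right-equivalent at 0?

D_5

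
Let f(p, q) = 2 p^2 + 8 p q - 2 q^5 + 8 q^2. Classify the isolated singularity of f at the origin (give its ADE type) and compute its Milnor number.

Type A4, Milnor number mu = 4.

The Hessian of f at 0 has rank 1. Corank 1: A-series; mu = 4 gives A_4.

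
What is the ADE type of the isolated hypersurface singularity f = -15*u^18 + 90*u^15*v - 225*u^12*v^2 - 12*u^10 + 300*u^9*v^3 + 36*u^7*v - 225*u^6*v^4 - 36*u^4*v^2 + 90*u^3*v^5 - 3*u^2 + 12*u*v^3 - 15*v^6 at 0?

A_5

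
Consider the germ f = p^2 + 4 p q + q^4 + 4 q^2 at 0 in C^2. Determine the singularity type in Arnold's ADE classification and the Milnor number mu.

Type A_{3}, Milnor number mu = 3.

The Hessian of f at 0 has rank 1. Corank 1: A-series; mu = 3 gives A_3.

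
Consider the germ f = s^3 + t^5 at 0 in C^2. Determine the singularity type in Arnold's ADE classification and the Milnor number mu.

The Hessian of f at 0 has rank 0. Corank 2; j^3 = s^3 is a perfect cube, so E-series; the 5-jet and mu = 8 give E_8.

Type E8, Milnor number mu = 8.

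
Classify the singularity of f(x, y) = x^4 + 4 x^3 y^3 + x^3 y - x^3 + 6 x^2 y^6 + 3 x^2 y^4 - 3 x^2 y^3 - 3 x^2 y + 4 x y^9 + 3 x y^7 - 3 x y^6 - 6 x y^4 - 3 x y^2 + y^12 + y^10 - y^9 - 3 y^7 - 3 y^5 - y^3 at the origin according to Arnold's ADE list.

E_7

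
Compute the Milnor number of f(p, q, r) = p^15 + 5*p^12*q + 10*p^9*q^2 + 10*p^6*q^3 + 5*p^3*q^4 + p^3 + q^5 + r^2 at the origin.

8

The Hessian of f at 0 is [[0, 0, 0], [0, 0, 0], [0, 0, 2]] with rank 1, so corank 2. A Groebner basis of the Jacobian ideal J(f) in C{p,q,r} is {q^4, p^2, r}; counting standard monomials gives mu = 8. Corank 2; j^3 = p^3 is a perfect cube, so E-series; the 5-jet and mu = 8 give E_8.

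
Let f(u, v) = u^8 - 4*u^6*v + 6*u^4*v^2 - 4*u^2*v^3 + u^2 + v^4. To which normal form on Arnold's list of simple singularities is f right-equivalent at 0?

A3

The Hessian of f at 0 has rank 1. Corank 1: A-series; mu = 3 gives A_3.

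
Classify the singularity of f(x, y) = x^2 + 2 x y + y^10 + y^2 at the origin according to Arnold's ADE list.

A9

The Hessian of f at 0 is [[2, 2], [2, 2]] with rank 1, so corank 1. A Groebner basis of the Jacobian ideal J(f) in C{x,y} is {y^9, x + y}; counting standard monomials gives mu = 9. Corank 1: A-series; mu = 9 gives A_9.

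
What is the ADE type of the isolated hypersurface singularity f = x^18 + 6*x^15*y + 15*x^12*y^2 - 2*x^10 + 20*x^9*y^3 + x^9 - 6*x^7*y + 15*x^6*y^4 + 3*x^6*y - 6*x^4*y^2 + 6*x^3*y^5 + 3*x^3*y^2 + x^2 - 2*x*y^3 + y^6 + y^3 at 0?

The Hessian of f at 0 is [[2, 0], [0, 0]] with rank 1, so corank 1. A Groebner basis of the Jacobian ideal J(f) in C{x,y} is {y^2, x}; counting standard monomials gives mu = 2. Corank 1: A-series; mu = 2 gives A_2.

A_{2}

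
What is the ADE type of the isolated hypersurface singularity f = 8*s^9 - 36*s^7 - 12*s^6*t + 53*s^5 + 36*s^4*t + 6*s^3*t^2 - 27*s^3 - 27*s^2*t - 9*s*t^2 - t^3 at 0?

E_{8}

The Hessian of f at 0 is [[0, 0], [0, 0]] with rank 0, so corank 2. A Groebner basis of the Jacobian ideal J(f) in C{s,t} is {-243*s^2/4 + s*t^3 - 81*s*t/2 - 27*t^2/4, 243*s^2 + 162*s*t + t^4 + 27*t^2, s^3 - s*t^2/3 - 2*t^3/27, s^2*t + 2*s*t^2/3 + t^3/9}; counting standard monomials gives mu = 8. Corank 2; j^3 = -(3*s + t)^3 is a perfect cube, so E-series; the 5-jet and mu = 8 give E_8.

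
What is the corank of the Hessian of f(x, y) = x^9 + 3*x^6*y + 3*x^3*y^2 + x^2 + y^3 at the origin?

1

Hessian at 0 has rank 1.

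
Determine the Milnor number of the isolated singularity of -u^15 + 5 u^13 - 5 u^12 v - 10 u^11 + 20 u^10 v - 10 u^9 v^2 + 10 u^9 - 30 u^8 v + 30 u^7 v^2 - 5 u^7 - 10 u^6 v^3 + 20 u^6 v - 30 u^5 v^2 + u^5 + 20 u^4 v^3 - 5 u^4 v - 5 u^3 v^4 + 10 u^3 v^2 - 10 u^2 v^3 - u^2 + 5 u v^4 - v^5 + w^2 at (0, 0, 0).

4

The Hessian of f at 0 is [[-2, 0, 0], [0, 0, 0], [0, 0, 2]] with rank 2, so corank 1. A Groebner basis of the Jacobian ideal J(f) in C{u,v,w} is {v^4, u, w}; counting standard monomials gives mu = 4. Corank 1: A-series; mu = 4 gives A_4.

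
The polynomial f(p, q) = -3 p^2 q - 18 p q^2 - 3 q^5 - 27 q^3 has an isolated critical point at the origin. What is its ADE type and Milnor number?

Type D_6, Milnor number mu = 6.

The Hessian of f at 0 is [[0, 0], [0, 0]] with rank 0, so corank 2. A Groebner basis of the Jacobian ideal J(f) in C{p,q} is {p^2/5 + q^4 - 9*q^2/5, p^3 + 27*q^3, p*q + 3*q^2}; counting standard monomials gives mu = 6. Corank 2; j^3 = -3*q*(p + 3*q)^2 has shape L^2 M (L != M), so D-series; mu = 6 gives D_6.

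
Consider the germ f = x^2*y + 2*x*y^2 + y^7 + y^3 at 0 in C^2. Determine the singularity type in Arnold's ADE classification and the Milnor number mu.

Type D8, Milnor number mu = 8.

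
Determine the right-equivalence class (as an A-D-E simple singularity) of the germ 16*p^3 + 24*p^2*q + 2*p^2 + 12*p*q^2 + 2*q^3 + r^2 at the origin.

The Hessian of f at 0 is [[4, 0, 0], [0, 0, 0], [0, 0, 2]] with rank 2, so corank 1. A Groebner basis of the Jacobian ideal J(f) in C{p,q,r} is {q^2, p, r}; counting standard monomials gives mu = 2. Corank 1: A-series; mu = 2 gives A_2.

A_2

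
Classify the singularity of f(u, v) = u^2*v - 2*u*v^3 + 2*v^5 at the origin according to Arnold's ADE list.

D6

The Hessian of f at 0 has rank 0. Corank 2; j^3 = u^2*v has shape L^2 M (L != M), so D-series; mu = 6 gives D_6.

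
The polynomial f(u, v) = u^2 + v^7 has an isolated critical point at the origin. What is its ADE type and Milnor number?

The Hessian of f at 0 has rank 1. Corank 1: A-series; mu = 6 gives A_6.

Type A6, Milnor number mu = 6.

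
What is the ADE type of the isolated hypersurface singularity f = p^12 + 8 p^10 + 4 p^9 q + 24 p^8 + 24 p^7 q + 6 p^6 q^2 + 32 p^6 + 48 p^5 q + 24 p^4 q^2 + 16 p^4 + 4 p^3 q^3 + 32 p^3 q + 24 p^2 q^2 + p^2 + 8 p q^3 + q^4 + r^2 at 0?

The Hessian of f at 0 has rank 2. Corank 1: A-series; mu = 3 gives A_3.

A_3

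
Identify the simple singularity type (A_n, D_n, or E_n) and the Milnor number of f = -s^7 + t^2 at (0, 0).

The Hessian of f at 0 is [[0, 0], [0, 2]] with rank 1, so corank 1. A Groebner basis of the Jacobian ideal J(f) in C{s,t} is {s^6, t}; counting standard monomials gives mu = 6. Corank 1: A-series; mu = 6 gives A_6.

Type A_{6}, Milnor number mu = 6.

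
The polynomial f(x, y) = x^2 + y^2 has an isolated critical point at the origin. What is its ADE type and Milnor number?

Type A_{1}, Milnor number mu = 1.

The Hessian of f at 0 is [[2, 0], [0, 2]] with rank 2, so corank 0. A Groebner basis of the Jacobian ideal J(f) in C{x,y} is {x, y}; counting standard monomials gives mu = 1. Corank 0: nondegenerate Morse point, so A_1.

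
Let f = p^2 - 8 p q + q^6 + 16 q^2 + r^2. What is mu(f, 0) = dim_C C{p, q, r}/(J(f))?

5

The Hessian of f at 0 has rank 2. Corank 1: A-series; mu = 5 gives A_5.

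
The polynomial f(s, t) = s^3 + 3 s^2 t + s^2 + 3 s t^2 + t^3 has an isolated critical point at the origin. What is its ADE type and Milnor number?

Type A2, Milnor number mu = 2.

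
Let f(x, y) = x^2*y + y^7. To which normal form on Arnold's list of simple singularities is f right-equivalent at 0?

D_8

The Hessian of f at 0 is [[0, 0], [0, 0]] with rank 0, so corank 2. A Groebner basis of the Jacobian ideal J(f) in C{x,y} is {x^2/7 + y^6, x^3, x*y}; counting standard monomials gives mu = 8. Corank 2; j^3 = x^2*y has shape L^2 M (L != M), so D-series; mu = 8 gives D_8.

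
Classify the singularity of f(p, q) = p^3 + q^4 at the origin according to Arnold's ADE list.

The Hessian of f at 0 has rank 0. Corank 2; j^3 = p^3 is a perfect cube, so E-series; the 4-jet and mu = 6 give E_6.

E_6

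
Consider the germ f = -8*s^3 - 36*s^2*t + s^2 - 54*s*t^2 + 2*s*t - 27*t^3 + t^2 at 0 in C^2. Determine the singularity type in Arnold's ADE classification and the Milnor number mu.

The Hessian of f at 0 is [[2, 2], [2, 2]] with rank 1, so corank 1. A Groebner basis of the Jacobian ideal J(f) in C{s,t} is {t^2, s + t}; counting standard monomials gives mu = 2. Corank 1: A-series; mu = 2 gives A_2.

Type A2, Milnor number mu = 2.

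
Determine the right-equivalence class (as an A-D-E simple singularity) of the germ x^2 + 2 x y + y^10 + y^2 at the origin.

The Hessian of f at 0 has rank 1. Corank 1: A-series; mu = 9 gives A_9.

A_9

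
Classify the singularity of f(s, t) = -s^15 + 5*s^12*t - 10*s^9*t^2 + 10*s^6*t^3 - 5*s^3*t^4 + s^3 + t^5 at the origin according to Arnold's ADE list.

The Hessian of f at 0 is [[0, 0], [0, 0]] with rank 0, so corank 2. A Groebner basis of the Jacobian ideal J(f) in C{s,t} is {t^4, s^2}; counting standard monomials gives mu = 8. Corank 2; j^3 = s^3 is a perfect cube, so E-series; the 5-jet and mu = 8 give E_8.

E8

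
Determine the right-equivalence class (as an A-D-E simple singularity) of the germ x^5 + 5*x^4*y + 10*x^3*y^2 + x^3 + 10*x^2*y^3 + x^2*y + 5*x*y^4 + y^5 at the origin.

The Hessian of f at 0 has rank 0. Corank 2; j^3 = x^2*(x + y) has shape L^2 M (L != M), so D-series; mu = 6 gives D_6.

D_6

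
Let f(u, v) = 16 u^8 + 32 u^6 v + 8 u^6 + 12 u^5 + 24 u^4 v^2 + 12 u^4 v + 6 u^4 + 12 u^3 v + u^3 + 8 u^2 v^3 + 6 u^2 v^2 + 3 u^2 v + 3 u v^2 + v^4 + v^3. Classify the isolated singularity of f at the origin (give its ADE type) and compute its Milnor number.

Type E6, Milnor number mu = 6.

The Hessian of f at 0 has rank 0. Corank 2; j^3 = (u + v)^3 is a perfect cube, so E-series; the 4-jet and mu = 6 give E_6.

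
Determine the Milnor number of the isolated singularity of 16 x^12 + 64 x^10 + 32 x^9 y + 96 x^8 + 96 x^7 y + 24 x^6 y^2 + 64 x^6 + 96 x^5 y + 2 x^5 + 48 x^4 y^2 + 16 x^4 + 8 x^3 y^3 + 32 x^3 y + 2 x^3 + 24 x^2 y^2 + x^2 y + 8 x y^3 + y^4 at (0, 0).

5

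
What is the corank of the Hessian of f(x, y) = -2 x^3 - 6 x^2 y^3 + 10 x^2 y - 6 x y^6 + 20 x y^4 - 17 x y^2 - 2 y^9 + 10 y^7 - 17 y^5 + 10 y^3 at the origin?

Hessian at 0 has rank 0.

2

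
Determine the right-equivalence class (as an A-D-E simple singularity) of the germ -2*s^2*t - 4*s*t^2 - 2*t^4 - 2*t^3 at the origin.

The Hessian of f at 0 is [[0, 0], [0, 0]] with rank 0, so corank 2. A Groebner basis of the Jacobian ideal J(f) in C{s,t} is {s^3 - s^2/4 + t^2/4, s^2/4 + t^3 - t^2/4, s*t + t^2}; counting standard monomials gives mu = 5. Corank 2; j^3 = -2*t*(s + t)^2 has shape L^2 M (L != M), so D-series; mu = 5 gives D_5.

D_5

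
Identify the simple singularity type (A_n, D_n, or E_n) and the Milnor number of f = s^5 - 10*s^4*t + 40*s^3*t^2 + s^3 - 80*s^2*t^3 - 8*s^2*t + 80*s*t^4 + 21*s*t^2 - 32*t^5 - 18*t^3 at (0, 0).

The Hessian of f at 0 has rank 0. Corank 2; j^3 = (s - 3*t)^2*(s - 2*t) has shape L^2 M (L != M), so D-series; mu = 6 gives D_6.

Type D_{6}, Milnor number mu = 6.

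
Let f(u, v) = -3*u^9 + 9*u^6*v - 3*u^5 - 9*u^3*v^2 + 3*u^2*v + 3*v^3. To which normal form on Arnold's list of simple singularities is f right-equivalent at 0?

D_{4}

The Hessian of f at 0 is [[0, 0], [0, 0]] with rank 0, so corank 2. A Groebner basis of the Jacobian ideal J(f) in C{u,v} is {v^3, u^2 + 3*v^2, u*v}; counting standard monomials gives mu = 4. Corank 2; j^3 = 3*v*(u^2 + v^2) splits into three distinct lines over C (the quadratic factor has nonzero discriminant), so D_4.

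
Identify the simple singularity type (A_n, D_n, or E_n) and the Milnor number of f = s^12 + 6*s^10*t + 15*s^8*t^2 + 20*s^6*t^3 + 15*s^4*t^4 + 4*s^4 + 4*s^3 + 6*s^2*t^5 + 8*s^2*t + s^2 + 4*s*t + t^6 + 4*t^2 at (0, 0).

The Hessian of f at 0 has rank 1. Corank 1: A-series; mu = 5 gives A_5.

Type A_5, Milnor number mu = 5.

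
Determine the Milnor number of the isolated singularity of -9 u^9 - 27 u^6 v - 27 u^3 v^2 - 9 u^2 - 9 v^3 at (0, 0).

2

The Hessian of f at 0 has rank 1. Corank 1: A-series; mu = 2 gives A_2.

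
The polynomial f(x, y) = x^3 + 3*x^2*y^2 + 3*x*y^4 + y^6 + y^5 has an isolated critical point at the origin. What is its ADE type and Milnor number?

Type E_{8}, Milnor number mu = 8.

The Hessian of f at 0 is [[0, 0], [0, 0]] with rank 0, so corank 2. A Groebner basis of the Jacobian ideal J(f) in C{x,y} is {y^4, x^3, x^2/2 + x*y^2}; counting standard monomials gives mu = 8. Corank 2; j^3 = x^3 is a perfect cube, so E-series; the 5-jet and mu = 8 give E_8.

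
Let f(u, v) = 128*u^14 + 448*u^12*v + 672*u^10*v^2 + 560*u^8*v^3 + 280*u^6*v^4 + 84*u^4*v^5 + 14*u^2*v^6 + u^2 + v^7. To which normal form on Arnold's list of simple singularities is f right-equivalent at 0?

A_{6}

The Hessian of f at 0 is [[2, 0], [0, 0]] with rank 1, so corank 1. A Groebner basis of the Jacobian ideal J(f) in C{u,v} is {v^6, u}; counting standard monomials gives mu = 6. Corank 1: A-series; mu = 6 gives A_6.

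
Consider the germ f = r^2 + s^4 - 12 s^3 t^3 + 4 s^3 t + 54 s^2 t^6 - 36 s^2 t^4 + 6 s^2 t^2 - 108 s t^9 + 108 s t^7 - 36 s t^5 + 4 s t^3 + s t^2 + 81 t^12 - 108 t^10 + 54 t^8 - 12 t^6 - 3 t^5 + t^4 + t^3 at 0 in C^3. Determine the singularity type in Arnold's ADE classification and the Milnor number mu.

Type D_{5}, Milnor number mu = 5.

The Hessian of f at 0 is [[0, 0, 0], [0, 0, 0], [0, 0, 2]] with rank 1, so corank 2. A Groebner basis of the Jacobian ideal J(f) in C{s,t,r} is {s^3 + t^2/4, t^3, s*t + t^2, r}; counting standard monomials gives mu = 5. Corank 2; j^3 = t^2*(s + t) has shape L^2 M (L != M), so D-series; mu = 5 gives D_5.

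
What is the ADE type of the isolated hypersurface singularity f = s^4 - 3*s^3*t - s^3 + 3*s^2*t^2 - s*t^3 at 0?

E7

The Hessian of f at 0 has rank 0. Corank 2; j^3 = -s^3 is a perfect cube, so E-series; the 4-jet and mu = 7 give E_7.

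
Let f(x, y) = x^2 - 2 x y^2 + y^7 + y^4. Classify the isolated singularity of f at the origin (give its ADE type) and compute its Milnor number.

Type A_6, Milnor number mu = 6.

The Hessian of f at 0 has rank 1. Corank 1: A-series; mu = 6 gives A_6.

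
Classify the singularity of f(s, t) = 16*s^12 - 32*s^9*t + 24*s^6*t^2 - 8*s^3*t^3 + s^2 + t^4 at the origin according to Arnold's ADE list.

A_3

The Hessian of f at 0 has rank 1. Corank 1: A-series; mu = 3 gives A_3.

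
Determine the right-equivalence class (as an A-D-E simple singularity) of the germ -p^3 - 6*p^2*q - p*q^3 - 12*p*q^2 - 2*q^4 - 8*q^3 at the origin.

E_{7}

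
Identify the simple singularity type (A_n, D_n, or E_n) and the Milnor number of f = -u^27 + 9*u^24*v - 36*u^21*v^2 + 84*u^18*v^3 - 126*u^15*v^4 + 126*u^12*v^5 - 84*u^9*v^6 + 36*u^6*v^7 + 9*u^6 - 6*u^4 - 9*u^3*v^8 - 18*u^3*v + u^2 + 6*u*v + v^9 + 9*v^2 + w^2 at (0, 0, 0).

Type A_{8}, Milnor number mu = 8.

The Hessian of f at 0 is [[2, 6, 0], [6, 18, 0], [0, 0, 2]] with rank 2, so corank 1. A Groebner basis of the Jacobian ideal J(f) in C{u,v,w} is {-2*u^2/81 + u*v^3 - 5*u*v/27 - v^2/3, u^2/81 + 7*u*v/81 + v^4 + 4*v^2/27, u^3 - u/3 - v, u^2*v + 3*u*v^2 + u/27 + 3*v^3 + v/9, w}; counting standard monomials gives mu = 8. Corank 1: A-series; mu = 8 gives A_8.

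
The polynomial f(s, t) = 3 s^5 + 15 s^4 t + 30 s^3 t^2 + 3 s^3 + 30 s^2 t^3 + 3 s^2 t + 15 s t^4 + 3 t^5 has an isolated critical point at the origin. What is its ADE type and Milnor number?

Type D6, Milnor number mu = 6.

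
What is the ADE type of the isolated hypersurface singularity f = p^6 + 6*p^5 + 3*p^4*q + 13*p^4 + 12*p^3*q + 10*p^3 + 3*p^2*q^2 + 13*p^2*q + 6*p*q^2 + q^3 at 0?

D4

The Hessian of f at 0 has rank 0. Corank 2; j^3 = (2*p + q)*(5*p^2 + 4*p*q + q^2) splits into three distinct lines over C (the quadratic factor has nonzero discriminant), so D_4.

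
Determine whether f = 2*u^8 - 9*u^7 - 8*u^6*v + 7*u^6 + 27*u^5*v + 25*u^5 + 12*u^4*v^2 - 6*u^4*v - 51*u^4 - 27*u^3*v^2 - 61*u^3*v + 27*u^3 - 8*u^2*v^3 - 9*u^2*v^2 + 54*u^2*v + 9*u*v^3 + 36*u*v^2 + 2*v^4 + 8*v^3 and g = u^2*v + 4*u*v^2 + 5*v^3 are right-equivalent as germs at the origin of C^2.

No.

The Hessian of f at 0 has rank 0. Corank 2; j^3 = (3*u + 2*v)^3 is a perfect cube, so E-series; the 4-jet and mu = 7 give E_7. The Hessian of g at 0 has rank 0. Corank 2; j^3 = v*(u^2 + 4*u*v + 5*v^2) splits into three distinct lines over C (the quadratic factor has nonzero discriminant), so D_4. f is E_7 but g is D_4, hence not right-equivalent.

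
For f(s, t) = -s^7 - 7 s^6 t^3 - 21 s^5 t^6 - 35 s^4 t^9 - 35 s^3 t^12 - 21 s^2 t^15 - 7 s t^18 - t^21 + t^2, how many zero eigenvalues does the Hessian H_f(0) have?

The Hessian at 0 is [[0, 0], [0, 2]] of rank 1; hence corank 1.

1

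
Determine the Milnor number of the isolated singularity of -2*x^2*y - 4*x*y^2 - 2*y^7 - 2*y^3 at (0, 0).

8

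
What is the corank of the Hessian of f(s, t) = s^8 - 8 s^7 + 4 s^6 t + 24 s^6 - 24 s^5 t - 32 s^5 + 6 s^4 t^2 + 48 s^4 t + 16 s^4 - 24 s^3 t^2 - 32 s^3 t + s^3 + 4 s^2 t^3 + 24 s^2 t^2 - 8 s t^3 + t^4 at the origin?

2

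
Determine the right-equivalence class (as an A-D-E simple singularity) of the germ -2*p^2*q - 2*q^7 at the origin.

The Hessian of f at 0 has rank 0. Corank 2; j^3 = -2*p^2*q has shape L^2 M (L != M), so D-series; mu = 8 gives D_8.

D8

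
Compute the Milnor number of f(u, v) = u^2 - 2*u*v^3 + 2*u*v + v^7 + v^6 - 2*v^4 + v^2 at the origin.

6

The Hessian of f at 0 has rank 1. Corank 1: A-series; mu = 6 gives A_6.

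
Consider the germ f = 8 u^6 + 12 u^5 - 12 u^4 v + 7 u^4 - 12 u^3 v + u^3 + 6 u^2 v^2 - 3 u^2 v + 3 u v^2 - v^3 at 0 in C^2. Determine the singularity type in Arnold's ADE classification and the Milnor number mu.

Type E_{6}, Milnor number mu = 6.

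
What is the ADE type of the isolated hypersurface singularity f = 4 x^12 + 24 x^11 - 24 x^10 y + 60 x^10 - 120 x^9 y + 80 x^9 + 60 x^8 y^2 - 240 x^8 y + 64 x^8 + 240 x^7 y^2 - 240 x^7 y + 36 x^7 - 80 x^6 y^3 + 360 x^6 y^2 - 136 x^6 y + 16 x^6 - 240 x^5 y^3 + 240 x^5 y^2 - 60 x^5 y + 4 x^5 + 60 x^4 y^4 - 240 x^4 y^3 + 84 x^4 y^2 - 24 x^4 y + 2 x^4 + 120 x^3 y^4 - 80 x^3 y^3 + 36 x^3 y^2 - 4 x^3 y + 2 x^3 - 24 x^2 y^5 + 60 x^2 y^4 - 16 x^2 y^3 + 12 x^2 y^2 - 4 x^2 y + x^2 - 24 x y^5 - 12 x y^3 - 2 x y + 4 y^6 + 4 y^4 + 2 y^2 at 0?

A_1

The Hessian of f at 0 has rank 2. Corank 0: nondegenerate Morse point, so A_1.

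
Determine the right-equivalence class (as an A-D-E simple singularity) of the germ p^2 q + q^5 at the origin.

D_6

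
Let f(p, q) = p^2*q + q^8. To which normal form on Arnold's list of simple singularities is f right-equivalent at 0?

D9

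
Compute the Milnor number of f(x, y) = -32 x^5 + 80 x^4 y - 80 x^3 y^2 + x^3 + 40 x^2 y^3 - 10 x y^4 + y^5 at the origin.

8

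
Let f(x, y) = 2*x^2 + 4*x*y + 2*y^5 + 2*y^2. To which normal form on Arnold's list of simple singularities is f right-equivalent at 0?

The Hessian of f at 0 is [[4, 4], [4, 4]] with rank 1, so corank 1. A Groebner basis of the Jacobian ideal J(f) in C{x,y} is {y^4, x + y}; counting standard monomials gives mu = 4. Corank 1: A-series; mu = 4 gives A_4.

A4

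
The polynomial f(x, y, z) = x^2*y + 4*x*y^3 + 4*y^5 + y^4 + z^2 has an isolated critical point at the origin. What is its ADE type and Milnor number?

Type D_{5}, Milnor number mu = 5.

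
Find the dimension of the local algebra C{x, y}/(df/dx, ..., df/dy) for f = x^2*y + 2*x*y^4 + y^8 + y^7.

9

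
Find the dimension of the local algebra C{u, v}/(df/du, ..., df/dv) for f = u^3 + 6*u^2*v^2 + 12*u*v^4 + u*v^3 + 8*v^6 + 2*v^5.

7

The Hessian of f at 0 is [[0, 0], [0, 0]] with rank 0, so corank 2. A Groebner basis of the Jacobian ideal J(f) in C{u,v} is {-u^2/4 + v^4 - v^3/12, u^3, u^2*v + u^2/12 + v^3/36, u^2/2 + u*v^2 + v^3/6}; counting standard monomials gives mu = 7. Corank 2; j^3 = u^3 is a perfect cube, so E-series; the 4-jet and mu = 7 give E_7.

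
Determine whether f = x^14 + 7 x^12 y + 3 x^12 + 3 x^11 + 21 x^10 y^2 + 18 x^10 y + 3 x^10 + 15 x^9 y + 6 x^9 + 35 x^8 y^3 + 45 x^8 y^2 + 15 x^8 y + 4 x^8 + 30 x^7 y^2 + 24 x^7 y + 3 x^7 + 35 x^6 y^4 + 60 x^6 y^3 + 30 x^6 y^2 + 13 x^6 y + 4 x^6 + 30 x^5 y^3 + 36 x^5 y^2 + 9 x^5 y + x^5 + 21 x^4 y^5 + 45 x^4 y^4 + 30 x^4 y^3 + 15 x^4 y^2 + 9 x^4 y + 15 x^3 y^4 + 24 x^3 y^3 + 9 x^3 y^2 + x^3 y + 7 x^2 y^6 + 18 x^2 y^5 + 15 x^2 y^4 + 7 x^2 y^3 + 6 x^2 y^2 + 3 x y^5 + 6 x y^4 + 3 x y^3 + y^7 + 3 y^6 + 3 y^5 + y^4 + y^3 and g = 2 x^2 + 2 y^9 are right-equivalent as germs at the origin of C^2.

No.

The Hessian of f at 0 has rank 0. Corank 2; j^3 = y^3 is a perfect cube, so E-series; the 4-jet and mu = 7 give E_7. The Hessian of g at 0 has rank 1. Corank 1: A-series; mu = 8 gives A_8. f is E_7 but g is A_8, hence not right-equivalent.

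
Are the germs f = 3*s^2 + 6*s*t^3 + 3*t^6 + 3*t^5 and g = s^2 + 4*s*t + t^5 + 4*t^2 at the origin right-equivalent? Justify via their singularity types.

Yes.

The Hessian of f at 0 has rank 1. Corank 1: A-series; mu = 4 gives A_4. The Hessian of g at 0 has rank 1. Corank 1: A-series; mu = 4 gives A_4. Both have type A_4, hence right-equivalent.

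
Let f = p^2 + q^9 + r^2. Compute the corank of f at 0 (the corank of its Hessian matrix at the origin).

Hessian at 0 has rank 2.

1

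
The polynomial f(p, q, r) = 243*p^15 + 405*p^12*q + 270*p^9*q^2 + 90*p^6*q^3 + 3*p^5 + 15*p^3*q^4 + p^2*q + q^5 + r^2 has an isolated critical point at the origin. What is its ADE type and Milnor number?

Type D_{6}, Milnor number mu = 6.

The Hessian of f at 0 has rank 1. Corank 2; j^3 = p^2*q has shape L^2 M (L != M), so D-series; mu = 6 gives D_6.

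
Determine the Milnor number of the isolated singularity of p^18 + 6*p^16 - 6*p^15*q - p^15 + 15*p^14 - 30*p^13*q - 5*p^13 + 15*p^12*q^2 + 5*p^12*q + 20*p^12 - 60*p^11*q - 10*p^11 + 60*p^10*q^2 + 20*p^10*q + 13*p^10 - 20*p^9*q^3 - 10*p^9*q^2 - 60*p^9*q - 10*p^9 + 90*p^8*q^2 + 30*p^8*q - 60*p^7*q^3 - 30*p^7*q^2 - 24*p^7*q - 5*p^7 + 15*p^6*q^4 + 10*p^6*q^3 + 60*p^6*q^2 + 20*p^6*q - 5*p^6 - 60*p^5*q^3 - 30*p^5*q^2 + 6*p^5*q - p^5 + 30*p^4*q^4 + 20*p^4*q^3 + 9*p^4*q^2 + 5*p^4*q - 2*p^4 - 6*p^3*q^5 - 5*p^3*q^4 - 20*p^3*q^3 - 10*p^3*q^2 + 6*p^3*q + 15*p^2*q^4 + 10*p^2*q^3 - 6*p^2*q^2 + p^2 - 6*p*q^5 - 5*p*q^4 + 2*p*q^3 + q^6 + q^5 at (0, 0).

The Hessian of f at 0 is [[2, 0], [0, 0]] with rank 1, so corank 1. A Groebner basis of the Jacobian ideal J(f) in C{p,q} is {p + q^3, p^2, p*q}; counting standard monomials gives mu = 4. Corank 1: A-series; mu = 4 gives A_4.

4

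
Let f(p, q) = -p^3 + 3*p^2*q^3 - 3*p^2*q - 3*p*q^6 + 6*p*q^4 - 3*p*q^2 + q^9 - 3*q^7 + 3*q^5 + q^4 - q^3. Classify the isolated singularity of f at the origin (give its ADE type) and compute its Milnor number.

The Hessian of f at 0 is [[0, 0], [0, 0]] with rank 0, so corank 2. A Groebner basis of the Jacobian ideal J(f) in C{p,q} is {q^3, p^2 + 2*p*q + q^2}; counting standard monomials gives mu = 6. Corank 2; j^3 = -(p + q)^3 is a perfect cube, so E-series; the 4-jet and mu = 6 give E_6.

Type E6, Milnor number mu = 6.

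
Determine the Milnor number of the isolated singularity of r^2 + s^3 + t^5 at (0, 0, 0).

8

The Hessian of f at 0 has rank 1. Corank 2; j^3 = s^3 is a perfect cube, so E-series; the 5-jet and mu = 8 give E_8.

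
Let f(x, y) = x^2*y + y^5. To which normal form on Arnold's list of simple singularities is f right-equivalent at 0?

D_6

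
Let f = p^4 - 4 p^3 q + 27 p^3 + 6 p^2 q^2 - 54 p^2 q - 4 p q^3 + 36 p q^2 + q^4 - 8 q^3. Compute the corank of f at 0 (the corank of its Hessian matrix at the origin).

2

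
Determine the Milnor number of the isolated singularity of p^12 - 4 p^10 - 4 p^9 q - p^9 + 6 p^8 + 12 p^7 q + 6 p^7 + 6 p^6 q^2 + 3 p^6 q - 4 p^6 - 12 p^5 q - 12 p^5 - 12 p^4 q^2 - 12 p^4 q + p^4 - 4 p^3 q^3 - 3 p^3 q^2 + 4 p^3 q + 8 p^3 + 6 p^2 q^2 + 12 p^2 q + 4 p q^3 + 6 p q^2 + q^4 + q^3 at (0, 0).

6

The Hessian of f at 0 has rank 0. Corank 2; j^3 = (2*p + q)^3 is a perfect cube, so E-series; the 4-jet and mu = 6 give E_6.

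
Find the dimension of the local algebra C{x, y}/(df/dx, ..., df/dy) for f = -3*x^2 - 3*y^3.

2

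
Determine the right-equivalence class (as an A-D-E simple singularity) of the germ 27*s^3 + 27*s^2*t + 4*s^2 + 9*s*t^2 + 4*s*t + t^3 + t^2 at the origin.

The Hessian of f at 0 is [[8, 4], [4, 2]] with rank 1, so corank 1. A Groebner basis of the Jacobian ideal J(f) in C{s,t} is {t^2, s + t/2}; counting standard monomials gives mu = 2. Corank 1: A-series; mu = 2 gives A_2.

A_{2}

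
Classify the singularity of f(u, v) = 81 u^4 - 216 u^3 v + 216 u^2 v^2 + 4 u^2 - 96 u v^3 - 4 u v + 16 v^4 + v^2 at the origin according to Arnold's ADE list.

A_3

The Hessian of f at 0 has rank 1. Corank 1: A-series; mu = 3 gives A_3.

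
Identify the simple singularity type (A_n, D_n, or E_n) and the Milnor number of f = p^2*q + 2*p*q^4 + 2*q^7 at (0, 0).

Type D_8, Milnor number mu = 8.

The Hessian of f at 0 is [[0, 0], [0, 0]] with rank 0, so corank 2. A Groebner basis of the Jacobian ideal J(f) in C{p,q} is {-p^2/6 + p*q^3, p*q + q^4, p^3, p^2*q}; counting standard monomials gives mu = 8. Corank 2; j^3 = p^2*q has shape L^2 M (L != M), so D-series; mu = 8 gives D_8.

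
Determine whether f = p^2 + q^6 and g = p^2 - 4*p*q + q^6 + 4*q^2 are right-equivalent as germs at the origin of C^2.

Yes.

The Hessian of f at 0 has rank 1. Corank 1: A-series; mu = 5 gives A_5. The Hessian of g at 0 has rank 1. Corank 1: A-series; mu = 5 gives A_5. Both have type A_5, hence right-equivalent.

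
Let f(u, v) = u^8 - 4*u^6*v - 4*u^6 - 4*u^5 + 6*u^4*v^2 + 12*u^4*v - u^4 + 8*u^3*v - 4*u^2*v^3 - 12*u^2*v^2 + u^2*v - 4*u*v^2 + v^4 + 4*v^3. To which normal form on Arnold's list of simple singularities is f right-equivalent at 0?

D_5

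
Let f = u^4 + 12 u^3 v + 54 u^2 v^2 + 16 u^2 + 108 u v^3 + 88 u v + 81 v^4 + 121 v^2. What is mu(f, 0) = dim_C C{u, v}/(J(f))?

3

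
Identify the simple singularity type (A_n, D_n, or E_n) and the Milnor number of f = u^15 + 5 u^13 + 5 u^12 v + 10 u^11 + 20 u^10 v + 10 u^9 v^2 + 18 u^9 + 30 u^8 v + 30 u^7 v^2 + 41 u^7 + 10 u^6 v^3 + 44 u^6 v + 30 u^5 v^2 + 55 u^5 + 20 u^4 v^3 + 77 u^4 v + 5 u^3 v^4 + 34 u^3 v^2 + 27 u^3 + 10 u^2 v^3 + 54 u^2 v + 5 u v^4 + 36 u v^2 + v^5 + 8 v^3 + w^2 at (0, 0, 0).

The Hessian of f at 0 has rank 1. Corank 2; j^3 = (3*u + 2*v)^3 is a perfect cube, so E-series; the 5-jet and mu = 8 give E_8.

Type E_8, Milnor number mu = 8.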